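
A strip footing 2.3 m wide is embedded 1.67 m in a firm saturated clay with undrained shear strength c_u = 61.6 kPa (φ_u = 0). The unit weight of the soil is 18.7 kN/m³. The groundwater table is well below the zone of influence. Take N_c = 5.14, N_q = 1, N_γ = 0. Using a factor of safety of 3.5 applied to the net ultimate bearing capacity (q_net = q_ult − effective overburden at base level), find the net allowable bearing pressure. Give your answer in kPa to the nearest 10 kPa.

q_all(net) ≈ 90 kPa

Effective surcharge at the founding depth q = γ·D_f = 18.7 × 1.67 = 31.229 kPa.
q_ult = c·N_c + q·N_q
     = 61.6 × 5.14 + 31.229 × 1
     = 316.62 + 31.229 = 347.85 kPa.
Net ultimate: q_net = 347.85 − 31.229 = 316.62 kPa.
q_all(net) = 316.62 / 3.5 = 90.464 kPa.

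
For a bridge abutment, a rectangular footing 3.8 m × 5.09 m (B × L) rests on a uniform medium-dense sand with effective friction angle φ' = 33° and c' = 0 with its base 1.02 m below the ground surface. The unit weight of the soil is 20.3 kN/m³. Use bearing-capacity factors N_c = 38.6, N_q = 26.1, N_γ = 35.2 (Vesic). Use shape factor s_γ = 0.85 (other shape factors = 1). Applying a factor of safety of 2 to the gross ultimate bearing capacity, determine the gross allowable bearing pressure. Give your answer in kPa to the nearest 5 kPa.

q_all ≈ 845 kPa

Overburden at base level: q = 20.3 × 1.02 = 20.706 kPa.
Surcharge term q·N_q = 20.706 × 26.1 = 540.43 kPa; self-weight term 0.5·γ·B·N_γ·s_γ = 0.5 × 20.3 × 3.8 × 35.2 × 0.85 = 1154 kPa.
q_ult = 540.43 + 1154 = 1694.4 kPa.
q_all = q_ult / FS = 1694.4 / 2 = 847.22 kPa.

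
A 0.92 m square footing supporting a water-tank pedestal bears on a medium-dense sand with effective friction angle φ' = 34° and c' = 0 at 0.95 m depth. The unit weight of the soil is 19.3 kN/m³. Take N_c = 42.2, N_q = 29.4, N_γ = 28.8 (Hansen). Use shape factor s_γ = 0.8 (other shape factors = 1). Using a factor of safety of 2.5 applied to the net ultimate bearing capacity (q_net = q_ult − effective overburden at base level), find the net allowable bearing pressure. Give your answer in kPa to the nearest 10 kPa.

q = γ·D_f = 19.3 × 0.95 = 18.335 kPa.
q·N_q = 18.335 × 29.4 = 539.05 kPa
0.5·γ·B·N_γ·s_γ = 0.5 × 19.3 × 0.92 × 28.8 × 0.8 = 204.55 kPa
q_ult = 539.05 + 204.55 = 743.6 kPa.
Net ultimate: q_net = 743.6 − 18.335 = 725.26 kPa.
q_all(net) = 725.26 / 2.5 = 290.11 kPa.

q_all(net) ≈ 290 kPa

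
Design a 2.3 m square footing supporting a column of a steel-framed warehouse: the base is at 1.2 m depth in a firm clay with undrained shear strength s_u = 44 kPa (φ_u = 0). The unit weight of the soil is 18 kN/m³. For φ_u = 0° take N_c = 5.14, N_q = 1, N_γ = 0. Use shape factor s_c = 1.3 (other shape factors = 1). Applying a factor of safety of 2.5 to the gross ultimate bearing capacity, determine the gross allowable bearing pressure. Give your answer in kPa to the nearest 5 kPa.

Effective surcharge at the founding depth q = γ·D_f = 18 × 1.2 = 21.6 kPa.
q_ult = c·N_c·s_c + q·N_q
     = 44 × 5.14 × 1.3 + 21.6 × 1
     = 294.01 + 21.6 = 315.61 kPa.
q_all = q_ult / FS = 315.61 / 2.5 = 126.24 kPa.

q_all ≈ 125 kPa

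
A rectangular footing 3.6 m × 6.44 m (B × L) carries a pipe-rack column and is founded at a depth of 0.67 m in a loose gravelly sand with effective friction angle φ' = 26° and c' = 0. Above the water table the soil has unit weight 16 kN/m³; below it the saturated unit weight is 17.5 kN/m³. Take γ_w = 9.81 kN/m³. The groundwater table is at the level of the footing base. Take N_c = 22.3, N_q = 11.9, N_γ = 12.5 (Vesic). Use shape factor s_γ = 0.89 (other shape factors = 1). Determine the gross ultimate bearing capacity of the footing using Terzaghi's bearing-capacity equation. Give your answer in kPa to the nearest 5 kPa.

Overburden at base level: q = 16 × 0.67 = 10.72 kPa.
Below the base the soil is submerged, so the ½γBN_γ term uses γ' = 17.5 − 9.81 = 7.69 kN/m³.
Surcharge term q·N_q = 10.72 × 11.9 = 127.57 kPa; self-weight term 0.5·γ·B·N_γ·s_γ = 0.5 × 7.69 × 3.6 × 12.5 × 0.89 = 153.99 kPa.
q_ult = 127.57 + 153.99 = 281.56 kPa.

q_ult ≈ 280 kPa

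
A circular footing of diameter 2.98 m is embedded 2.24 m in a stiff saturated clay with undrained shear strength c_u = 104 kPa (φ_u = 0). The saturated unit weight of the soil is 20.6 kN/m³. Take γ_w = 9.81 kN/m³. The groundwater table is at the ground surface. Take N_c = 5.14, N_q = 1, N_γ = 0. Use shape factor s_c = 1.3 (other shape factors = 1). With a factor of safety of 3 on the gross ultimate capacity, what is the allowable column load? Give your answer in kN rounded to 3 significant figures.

P_all ≈ 1670 kN

Water table at ground surface, so effective unit weight γ' = 20.6 − 9.81 = 10.79 kN/m³ is used throughout; overburden q = 10.79 × 2.24 = 24.17 kPa.
Cohesion term c·N_c·s_c = 104 × 5.14 × 1.3 = 694.93 kPa; surcharge term q·N_q = 24.17 × 1 = 24.17 kPa.
q_ult = 694.93 + 24.17 = 719.1 kPa.
Gross allowable pressure q_all = 719.1 / 3 = 239.7 kPa.
Footing area = 6.9746 m², so allowable column load = 239.7 × 6.9746 = 1671.8 kN.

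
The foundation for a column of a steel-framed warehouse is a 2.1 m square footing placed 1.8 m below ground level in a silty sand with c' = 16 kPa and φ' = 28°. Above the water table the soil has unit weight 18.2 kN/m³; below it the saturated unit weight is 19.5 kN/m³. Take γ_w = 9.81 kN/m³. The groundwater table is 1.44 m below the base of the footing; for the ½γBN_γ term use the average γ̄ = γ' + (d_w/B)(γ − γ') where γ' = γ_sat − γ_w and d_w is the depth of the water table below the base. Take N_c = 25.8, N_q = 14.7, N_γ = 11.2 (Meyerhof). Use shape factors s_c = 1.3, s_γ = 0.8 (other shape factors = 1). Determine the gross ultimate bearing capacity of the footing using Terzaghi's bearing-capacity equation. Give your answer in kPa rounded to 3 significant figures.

q = γ·D_f = 18.2 × 1.8 = 32.76 kPa.
γ' = 9.69 kN/m³; averaging over the depth B below the base, γ̄ = γ' + (d_w/B)(γ − γ') = 15.525 kN/m³.
c·N_c·s_c = 16 × 25.8 × 1.3 = 536.64 kPa
q·N_q = 32.76 × 14.7 = 481.57 kPa
0.5·γ·B·N_γ·s_γ = 0.5 × 15.525 × 2.1 × 11.2 × 0.8 = 146.06 kPa
q_ult = 536.64 + 481.57 + 146.06 = 1164.3 kPa.

q_ult ≈ 1160 kPa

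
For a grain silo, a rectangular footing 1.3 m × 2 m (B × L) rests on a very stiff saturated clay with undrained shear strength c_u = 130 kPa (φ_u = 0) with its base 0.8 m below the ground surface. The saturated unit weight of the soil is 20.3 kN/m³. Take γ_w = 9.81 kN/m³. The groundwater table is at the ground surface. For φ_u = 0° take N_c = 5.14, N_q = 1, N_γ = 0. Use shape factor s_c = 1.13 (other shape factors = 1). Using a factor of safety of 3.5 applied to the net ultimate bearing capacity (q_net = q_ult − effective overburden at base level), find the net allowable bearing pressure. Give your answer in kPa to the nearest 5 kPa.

q_all(net) ≈ 215 kPa

With the water table at the surface the whole profile is submerged: γ' = 20.3 − 9.81 = 10.49 kN/m³, so q = γ'·D_f = 8.392 kPa.
q_ult = c·N_c·s_c + q·N_q
     = 130 × 5.14 × 1.13 + 8.392 × 1
     = 755.07 + 8.392 = 763.46 kPa.
Net ultimate: q_net = 763.46 − 8.392 = 755.07 kPa.
q_all(net) = 755.07 / 3.5 = 215.73 kPa.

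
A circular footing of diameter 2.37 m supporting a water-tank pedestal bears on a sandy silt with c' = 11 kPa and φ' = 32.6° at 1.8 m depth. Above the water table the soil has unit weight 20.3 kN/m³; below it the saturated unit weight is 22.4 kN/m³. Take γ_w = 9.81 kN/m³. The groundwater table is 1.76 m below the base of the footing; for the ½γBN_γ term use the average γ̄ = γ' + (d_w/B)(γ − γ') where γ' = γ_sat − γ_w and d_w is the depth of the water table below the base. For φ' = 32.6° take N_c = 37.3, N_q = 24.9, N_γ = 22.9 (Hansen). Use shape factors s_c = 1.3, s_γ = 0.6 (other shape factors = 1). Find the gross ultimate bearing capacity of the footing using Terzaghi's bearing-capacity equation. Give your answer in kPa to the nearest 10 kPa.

Effective surcharge at the founding depth q = γ·D_f = 20.3 × 1.8 = 36.54 kPa.
With d_w = 1.76 m < B, γ̄ = 12.59 + (1.76/2.37) × (20.3 − 12.59) = 18.316 kN/m³.
q_ult = c·N_c·s_c + q·N_q + 0.5·γ·B·N_γ·s_γ
     = 11 × 37.3 × 1.3 + 36.54 × 24.9 + 0.5 × 18.316 × 2.37 × 22.9 × 0.6
     = 533.39 + 909.85 + 298.21 = 1741.4 kPa.

q_ult ≈ 1740 kPa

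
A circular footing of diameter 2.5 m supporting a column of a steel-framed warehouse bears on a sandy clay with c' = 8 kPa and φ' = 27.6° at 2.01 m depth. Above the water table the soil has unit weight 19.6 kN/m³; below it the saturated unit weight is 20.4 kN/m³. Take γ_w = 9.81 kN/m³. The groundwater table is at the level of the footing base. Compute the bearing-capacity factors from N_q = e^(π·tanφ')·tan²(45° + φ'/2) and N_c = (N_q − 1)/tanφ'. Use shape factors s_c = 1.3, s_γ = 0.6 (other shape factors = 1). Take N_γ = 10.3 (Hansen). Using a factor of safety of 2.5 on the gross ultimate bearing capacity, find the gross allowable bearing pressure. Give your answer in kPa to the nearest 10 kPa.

q_all ≈ 360 kPa

N_q = e^(π·tan27.6°)·tan²(58.8°) = 14.09; N_c = (N_q − 1)/tanφ' = 25.04.
Effective surcharge at the founding depth q = γ·D_f = 19.6 × 2.01 = 39.396 kPa.
The water table coincides with the base, so in the self-weight term γ → γ' = 10.59 kN/m³.
q_ult = c·N_c·s_c + q·N_q + 0.5·γ·B·N_γ·s_γ
     = 8 × 25.037 × 1.3 + 39.396 × 14.089 + 0.5 × 10.59 × 2.5 × 10.3 × 0.6
     = 260.38 + 555.05 + 81.808 = 897.23 kPa.
q_all = 897.23 / 2.5 = 358.89 kPa.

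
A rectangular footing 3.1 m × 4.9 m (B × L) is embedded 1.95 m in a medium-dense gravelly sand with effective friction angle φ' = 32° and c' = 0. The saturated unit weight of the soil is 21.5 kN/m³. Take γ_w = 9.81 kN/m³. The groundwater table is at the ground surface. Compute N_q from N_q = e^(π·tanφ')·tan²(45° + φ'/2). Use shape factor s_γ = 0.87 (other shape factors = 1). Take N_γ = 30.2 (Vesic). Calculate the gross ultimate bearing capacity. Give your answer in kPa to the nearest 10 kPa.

tan32° = 0.6249, so N_q = e^(π×0.6249)·tan²(61°) = 7.121 × 3.255 = 23.18.
With the water table at the surface the whole profile is submerged: γ' = 21.5 − 9.81 = 11.69 kN/m³, so q = γ'·D_f = 22.795 kPa; the same γ' applies in the ½γBN_γ term.
q_ult = q·N_q + 0.5·γ·B·N_γ·s_γ
     = 22.795 × 23.177 + 0.5 × 11.69 × 3.1 × 30.2 × 0.87
     = 528.33 + 476.07 = 1004.4 kPa.

q_ult ≈ 1000 kPa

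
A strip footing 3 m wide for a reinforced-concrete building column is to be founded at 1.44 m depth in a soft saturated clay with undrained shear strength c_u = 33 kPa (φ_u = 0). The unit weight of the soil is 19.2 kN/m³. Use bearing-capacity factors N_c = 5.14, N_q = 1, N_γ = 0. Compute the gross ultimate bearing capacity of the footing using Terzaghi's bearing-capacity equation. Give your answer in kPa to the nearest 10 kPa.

q_ult ≈ 200 kPa

q = γ·D_f = 19.2 × 1.44 = 27.648 kPa.
c·N_c = 33 × 5.14 = 169.62 kPa
q·N_q = 27.648 × 1 = 27.648 kPa
q_ult = 169.62 + 27.648 = 197.27 kPa.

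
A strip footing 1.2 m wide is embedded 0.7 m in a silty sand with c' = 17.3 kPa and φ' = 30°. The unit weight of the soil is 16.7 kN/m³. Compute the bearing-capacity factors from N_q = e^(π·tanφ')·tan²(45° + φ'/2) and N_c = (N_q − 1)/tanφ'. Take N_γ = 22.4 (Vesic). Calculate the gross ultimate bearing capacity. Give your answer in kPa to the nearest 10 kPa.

tan30° = 0.5774, so N_q = e^(π×0.5774)·tan²(60°) = 6.134 × 3.0 = 18.4.
N_c = (18.4 − 1)/tan30° = 30.14.
q = γ·D_f = 16.7 × 0.7 = 11.69 kPa.
c·N_c = 17.3 × 30.14 = 521.42 kPa
q·N_q = 11.69 × 18.401 = 215.11 kPa
0.5·γ·B·N_γ = 0.5 × 16.7 × 1.2 × 22.4 = 224.45 kPa
q_ult = 521.42 + 215.11 + 224.45 = 960.97 kPa.

q_ult ≈ 960 kPa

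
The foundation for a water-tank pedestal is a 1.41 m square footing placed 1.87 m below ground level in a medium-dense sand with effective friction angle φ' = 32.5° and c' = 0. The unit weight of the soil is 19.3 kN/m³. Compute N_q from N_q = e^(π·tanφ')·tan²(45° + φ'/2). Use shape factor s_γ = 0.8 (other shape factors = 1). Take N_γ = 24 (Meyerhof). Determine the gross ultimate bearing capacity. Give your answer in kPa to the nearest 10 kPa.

tan32.5° = 0.6371, so N_q = e^(π×0.6371)·tan²(61.25°) = 7.4 × 3.322 = 24.58.
Effective surcharge at the founding depth q = γ·D_f = 19.3 × 1.87 = 36.091 kPa.
q_ult = q·N_q + 0.5·γ·B·N_γ·s_γ
     = 36.091 × 24.585 + 0.5 × 19.3 × 1.41 × 24 × 0.8
     = 887.28 + 261.24 = 1148.5 kPa.

q_ult ≈ 1150 kPa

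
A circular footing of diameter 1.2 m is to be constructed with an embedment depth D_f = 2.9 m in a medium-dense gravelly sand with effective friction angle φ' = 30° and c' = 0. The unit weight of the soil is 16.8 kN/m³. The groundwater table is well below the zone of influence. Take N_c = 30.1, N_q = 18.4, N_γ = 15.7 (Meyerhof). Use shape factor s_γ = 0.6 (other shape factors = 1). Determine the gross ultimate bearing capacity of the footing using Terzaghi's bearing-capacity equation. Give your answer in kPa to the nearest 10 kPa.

Overburden at base level: q = 16.8 × 2.9 = 48.72 kPa.
Surcharge term q·N_q = 48.72 × 18.4 = 896.45 kPa; self-weight term 0.5·γ·B·N_γ·s_γ = 0.5 × 16.8 × 1.2 × 15.7 × 0.6 = 94.954 kPa.
q_ult = 896.45 + 94.954 = 991.4 kPa.

q_ult ≈ 990 kPa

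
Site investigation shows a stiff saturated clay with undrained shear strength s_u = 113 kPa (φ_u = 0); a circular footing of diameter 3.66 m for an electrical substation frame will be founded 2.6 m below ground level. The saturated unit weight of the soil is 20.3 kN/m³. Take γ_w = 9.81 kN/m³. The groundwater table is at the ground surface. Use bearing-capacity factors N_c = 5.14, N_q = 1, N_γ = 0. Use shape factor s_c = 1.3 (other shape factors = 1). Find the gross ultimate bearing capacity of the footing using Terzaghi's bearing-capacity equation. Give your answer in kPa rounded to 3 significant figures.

q_ult ≈ 782 kPa

With the water table at the surface the whole profile is submerged: γ' = 20.3 − 9.81 = 10.49 kN/m³, so q = γ'·D_f = 27.274 kPa.
q_ult = c·N_c·s_c + q·N_q
     = 113 × 5.14 × 1.3 + 27.274 × 1
     = 755.07 + 27.274 = 782.34 kPa.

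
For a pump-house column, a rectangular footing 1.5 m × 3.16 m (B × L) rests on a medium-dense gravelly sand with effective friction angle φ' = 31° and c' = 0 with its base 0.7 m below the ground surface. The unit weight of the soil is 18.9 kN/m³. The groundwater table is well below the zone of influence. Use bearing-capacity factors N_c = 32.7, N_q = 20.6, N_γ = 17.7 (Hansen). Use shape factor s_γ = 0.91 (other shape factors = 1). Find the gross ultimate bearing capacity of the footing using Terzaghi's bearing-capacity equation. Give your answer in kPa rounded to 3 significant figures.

q_ult ≈ 501 kPa

Effective surcharge at the founding depth q = γ·D_f = 18.9 × 0.7 = 13.23 kPa.
q_ult = q·N_q + 0.5·γ·B·N_γ·s_γ
     = 13.23 × 20.6 + 0.5 × 18.9 × 1.5 × 17.7 × 0.91
     = 272.54 + 228.32 = 500.85 kPa.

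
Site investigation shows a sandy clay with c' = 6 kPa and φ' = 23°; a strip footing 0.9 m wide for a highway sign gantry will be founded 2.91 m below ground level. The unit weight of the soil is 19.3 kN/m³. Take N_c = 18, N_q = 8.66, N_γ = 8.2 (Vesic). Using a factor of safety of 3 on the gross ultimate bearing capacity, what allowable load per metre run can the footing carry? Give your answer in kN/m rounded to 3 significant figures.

Overburden at base level: q = 19.3 × 2.91 = 56.163 kPa.
Cohesion term c·N_c = 6 × 18 = 108 kPa; surcharge term q·N_q = 56.163 × 8.66 = 486.37 kPa; self-weight term 0.5·γ·B·N_γ = 0.5 × 19.3 × 0.9 × 8.2 = 71.217 kPa.
q_ult = 108 + 486.37 + 71.217 = 665.59 kPa.
Gross allowable pressure q_all = 665.59 / 3 = 221.86 kPa.
Allowable wall load = q_all × B = 221.86 × 0.9 = 199.68 kN per metre run.

≈ 200 kN/m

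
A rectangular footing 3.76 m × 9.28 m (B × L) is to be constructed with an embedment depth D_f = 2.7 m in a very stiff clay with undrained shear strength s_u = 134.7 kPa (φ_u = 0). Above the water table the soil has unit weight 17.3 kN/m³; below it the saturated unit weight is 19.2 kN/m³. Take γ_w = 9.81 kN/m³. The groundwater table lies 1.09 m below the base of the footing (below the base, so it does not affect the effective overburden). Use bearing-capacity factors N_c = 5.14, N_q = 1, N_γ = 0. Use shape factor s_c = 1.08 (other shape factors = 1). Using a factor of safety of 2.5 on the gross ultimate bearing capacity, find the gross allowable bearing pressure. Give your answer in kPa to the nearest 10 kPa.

Overburden at base level: q = 17.3 × 2.7 = 46.71 kPa.
Cohesion term c·N_c·s_c = 134.7 × 5.14 × 1.08 = 747.75 kPa; surcharge term q·N_q = 46.71 × 1 = 46.71 kPa.
q_ult = 747.75 + 46.71 = 794.46 kPa.
q_all = 794.46 / 2.5 = 317.78 kPa.

q_all ≈ 320 kPa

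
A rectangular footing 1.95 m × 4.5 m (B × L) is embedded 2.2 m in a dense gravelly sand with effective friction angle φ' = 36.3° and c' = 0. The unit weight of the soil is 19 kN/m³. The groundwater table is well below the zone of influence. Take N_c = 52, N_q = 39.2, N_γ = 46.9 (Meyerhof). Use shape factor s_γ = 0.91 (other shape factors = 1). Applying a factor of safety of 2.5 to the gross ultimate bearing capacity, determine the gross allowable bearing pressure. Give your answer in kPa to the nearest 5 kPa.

q_all ≈ 970 kPa

Overburden at base level: q = 19 × 2.2 = 41.8 kPa.
Surcharge term q·N_q = 41.8 × 39.2 = 1638.6 kPa; self-weight term 0.5·γ·B·N_γ·s_γ = 0.5 × 19 × 1.95 × 46.9 × 0.91 = 790.63 kPa.
q_ult = 1638.6 + 790.63 = 2429.2 kPa.
q_all = q_ult / FS = 2429.2 / 2.5 = 971.68 kPa.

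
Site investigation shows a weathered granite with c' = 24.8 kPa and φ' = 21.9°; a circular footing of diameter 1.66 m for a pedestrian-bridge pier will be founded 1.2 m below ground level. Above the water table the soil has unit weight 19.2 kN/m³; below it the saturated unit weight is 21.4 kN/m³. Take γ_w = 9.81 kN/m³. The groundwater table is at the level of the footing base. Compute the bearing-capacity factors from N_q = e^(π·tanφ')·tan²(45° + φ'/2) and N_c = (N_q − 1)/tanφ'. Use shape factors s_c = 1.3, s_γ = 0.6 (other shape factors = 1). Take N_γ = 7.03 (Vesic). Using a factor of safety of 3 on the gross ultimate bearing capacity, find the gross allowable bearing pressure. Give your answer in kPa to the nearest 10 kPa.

q_all ≈ 250 kPa

N_q = e^(π·tan21.9°)·tan²(55.95°) = 7.74; N_c = (N_q − 1)/tanφ' = 16.77.
q = γ·D_f = 19.2 × 1.2 = 23.04 kPa.
For the ½γBN_γ term take γ' = 21.4 − 9.81 = 11.59 kN/m³ (soil below base is submerged).
c·N_c·s_c = 24.8 × 16.772 × 1.3 = 540.72 kPa
q·N_q = 23.04 × 7.7422 = 178.38 kPa
0.5·γ·B·N_γ·s_γ = 0.5 × 11.59 × 1.66 × 7.03 × 0.6 = 40.576 kPa
q_ult = 540.72 + 178.38 + 40.576 = 759.68 kPa.
q_all = 759.68 / 3 = 253.23 kPa.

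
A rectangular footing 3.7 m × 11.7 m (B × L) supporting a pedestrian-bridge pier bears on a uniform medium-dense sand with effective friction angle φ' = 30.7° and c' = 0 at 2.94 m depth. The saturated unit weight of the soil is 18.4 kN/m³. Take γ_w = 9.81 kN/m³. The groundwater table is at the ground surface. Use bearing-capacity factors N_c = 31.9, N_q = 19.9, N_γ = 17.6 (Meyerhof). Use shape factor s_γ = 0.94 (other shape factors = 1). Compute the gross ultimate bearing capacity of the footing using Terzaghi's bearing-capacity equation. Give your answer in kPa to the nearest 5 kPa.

q_ult ≈ 765 kPa

With the water table at the surface the whole profile is submerged: γ' = 18.4 − 9.81 = 8.59 kN/m³, so q = γ'·D_f = 25.255 kPa; the same γ' applies in the ½γBN_γ term.
q_ult = q·N_q + 0.5·γ·B·N_γ·s_γ
     = 25.255 × 19.9 + 0.5 × 8.59 × 3.7 × 17.6 × 0.94
     = 502.57 + 262.91 = 765.48 kPa.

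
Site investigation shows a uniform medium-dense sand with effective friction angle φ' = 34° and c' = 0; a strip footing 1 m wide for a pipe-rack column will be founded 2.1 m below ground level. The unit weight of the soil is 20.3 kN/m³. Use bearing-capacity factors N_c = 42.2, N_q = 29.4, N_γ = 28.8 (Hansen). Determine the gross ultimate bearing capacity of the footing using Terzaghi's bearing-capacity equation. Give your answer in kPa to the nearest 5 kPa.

q = γ·D_f = 20.3 × 2.1 = 42.63 kPa.
q·N_q = 42.63 × 29.4 = 1253.3 kPa
0.5·γ·B·N_γ = 0.5 × 20.3 × 1 × 28.8 = 292.32 kPa
q_ult = 1253.3 + 292.32 = 1545.6 kPa.

q_ult ≈ 1545 kPa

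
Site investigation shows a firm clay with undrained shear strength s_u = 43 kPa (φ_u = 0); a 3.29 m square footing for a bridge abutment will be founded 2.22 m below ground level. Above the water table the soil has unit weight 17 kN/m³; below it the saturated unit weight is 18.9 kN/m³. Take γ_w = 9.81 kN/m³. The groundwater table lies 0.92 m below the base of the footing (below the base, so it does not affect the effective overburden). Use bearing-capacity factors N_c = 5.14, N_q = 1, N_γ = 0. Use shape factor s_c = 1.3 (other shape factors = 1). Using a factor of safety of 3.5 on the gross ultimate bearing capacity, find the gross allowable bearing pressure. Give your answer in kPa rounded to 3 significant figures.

q_all ≈ 92.9 kPa

Effective surcharge at the founding depth q = γ·D_f = 17 × 2.22 = 37.74 kPa.
q_ult = c·N_c·s_c + q·N_q
     = 43 × 5.14 × 1.3 + 37.74 × 1
     = 287.33 + 37.74 = 325.07 kPa.
q_all = 325.07 / 3.5 = 92.876 kPa.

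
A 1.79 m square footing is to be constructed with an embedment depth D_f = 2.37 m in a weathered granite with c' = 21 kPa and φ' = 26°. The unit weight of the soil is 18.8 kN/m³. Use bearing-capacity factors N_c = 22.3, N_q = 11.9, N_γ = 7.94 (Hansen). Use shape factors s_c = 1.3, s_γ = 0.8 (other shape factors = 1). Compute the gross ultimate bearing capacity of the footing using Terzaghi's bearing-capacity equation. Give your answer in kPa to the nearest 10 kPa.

Overburden at base level: q = 18.8 × 2.37 = 44.556 kPa.
Cohesion term c·N_c·s_c = 21 × 22.3 × 1.3 = 608.79 kPa; surcharge term q·N_q = 44.556 × 11.9 = 530.22 kPa; self-weight term 0.5·γ·B·N_γ·s_γ = 0.5 × 18.8 × 1.79 × 7.94 × 0.8 = 106.88 kPa.
q_ult = 608.79 + 530.22 + 106.88 = 1245.9 kPa.

q_ult ≈ 1250 kPa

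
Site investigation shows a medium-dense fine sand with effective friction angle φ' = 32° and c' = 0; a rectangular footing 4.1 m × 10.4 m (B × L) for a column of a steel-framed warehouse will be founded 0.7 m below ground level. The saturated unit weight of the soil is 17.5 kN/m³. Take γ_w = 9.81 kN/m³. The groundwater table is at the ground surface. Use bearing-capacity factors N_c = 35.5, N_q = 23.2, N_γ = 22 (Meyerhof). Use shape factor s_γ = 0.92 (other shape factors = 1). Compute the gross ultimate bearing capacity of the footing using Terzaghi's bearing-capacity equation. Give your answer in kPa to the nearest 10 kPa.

q_ult ≈ 440 kPa

γ' = 17.5 − 9.81 = 7.69 kN/m³ (submerged throughout). q = 7.69 × 0.7 = 5.383 kPa; the same γ' applies in the ½γBN_γ term.
q·N_q = 5.383 × 23.2 = 124.89 kPa
0.5·γ·B·N_γ·s_γ = 0.5 × 7.69 × 4.1 × 22 × 0.92 = 319.07 kPa
q_ult = 124.89 + 319.07 = 443.96 kPa.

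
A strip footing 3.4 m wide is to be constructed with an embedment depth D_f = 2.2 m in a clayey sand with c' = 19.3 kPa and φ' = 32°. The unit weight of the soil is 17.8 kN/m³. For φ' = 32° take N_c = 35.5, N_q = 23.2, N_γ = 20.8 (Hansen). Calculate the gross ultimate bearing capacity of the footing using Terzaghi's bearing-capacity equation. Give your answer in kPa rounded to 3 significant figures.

q_ult ≈ 2220 kPa

Effective surcharge at the founding depth q = γ·D_f = 17.8 × 2.2 = 39.16 kPa.
q_ult = c·N_c + q·N_q + 0.5·γ·B·N_γ
     = 19.3 × 35.5 + 39.16 × 23.2 + 0.5 × 17.8 × 3.4 × 20.8
     = 685.15 + 908.51 + 629.41 = 2223.1 kPa.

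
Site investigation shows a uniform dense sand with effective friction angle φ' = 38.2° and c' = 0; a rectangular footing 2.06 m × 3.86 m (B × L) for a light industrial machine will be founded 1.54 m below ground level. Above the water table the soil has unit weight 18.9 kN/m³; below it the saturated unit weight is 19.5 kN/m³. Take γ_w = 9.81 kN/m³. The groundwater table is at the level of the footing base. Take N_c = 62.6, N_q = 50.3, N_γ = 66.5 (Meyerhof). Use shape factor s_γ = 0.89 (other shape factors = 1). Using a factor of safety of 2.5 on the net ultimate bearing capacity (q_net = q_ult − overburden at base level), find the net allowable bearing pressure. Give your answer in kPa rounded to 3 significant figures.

q_all(net) ≈ 810 kPa

Overburden at base level: q = 18.9 × 1.54 = 29.106 kPa.
Below the base the soil is submerged, so the ½γBN_γ term uses γ' = 19.5 − 9.81 = 9.69 kN/m³.
Surcharge term q·N_q = 29.106 × 50.3 = 1464 kPa; self-weight term 0.5·γ·B·N_γ·s_γ = 0.5 × 9.69 × 2.06 × 66.5 × 0.89 = 590.71 kPa.
q_ult = 1464 + 590.71 = 2054.7 kPa.
q_net = 2054.7 − 29.106 = 2025.6 kPa.
q_all(net) = 2025.6 / 2.5 = 810.25 kPa.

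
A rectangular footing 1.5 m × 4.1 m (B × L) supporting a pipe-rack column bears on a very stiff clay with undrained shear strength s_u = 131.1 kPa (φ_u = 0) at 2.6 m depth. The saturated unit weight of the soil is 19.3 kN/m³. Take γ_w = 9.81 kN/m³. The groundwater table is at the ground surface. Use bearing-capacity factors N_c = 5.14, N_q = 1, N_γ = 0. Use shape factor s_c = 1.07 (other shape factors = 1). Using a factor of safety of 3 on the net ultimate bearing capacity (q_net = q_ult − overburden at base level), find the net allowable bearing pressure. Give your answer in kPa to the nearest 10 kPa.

Water table at ground surface, so effective unit weight γ' = 19.3 − 9.81 = 9.49 kN/m³ is used throughout; overburden q = 9.49 × 2.6 = 24.674 kPa.
Cohesion term c·N_c·s_c = 131.1 × 5.14 × 1.07 = 721.02 kPa; surcharge term q·N_q = 24.674 × 1 = 24.674 kPa.
q_ult = 721.02 + 24.674 = 745.7 kPa.
q_net = 745.7 − 24.674 = 721.02 kPa.
q_all(net) = 721.02 / 3 = 240.34 kPa.

q_all(net) ≈ 240 kPa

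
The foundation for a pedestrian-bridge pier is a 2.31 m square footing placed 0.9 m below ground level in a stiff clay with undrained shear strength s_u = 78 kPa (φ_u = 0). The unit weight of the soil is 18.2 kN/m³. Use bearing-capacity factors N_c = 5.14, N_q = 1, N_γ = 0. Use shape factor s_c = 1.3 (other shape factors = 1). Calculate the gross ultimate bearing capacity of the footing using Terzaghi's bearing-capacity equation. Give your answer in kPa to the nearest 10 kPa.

Effective surcharge at the founding depth q = γ·D_f = 18.2 × 0.9 = 16.38 kPa.
q_ult = c·N_c·s_c + q·N_q
     = 78 × 5.14 × 1.3 + 16.38 × 1
     = 521.2 + 16.38 = 537.58 kPa.

q_ult ≈ 540 kPa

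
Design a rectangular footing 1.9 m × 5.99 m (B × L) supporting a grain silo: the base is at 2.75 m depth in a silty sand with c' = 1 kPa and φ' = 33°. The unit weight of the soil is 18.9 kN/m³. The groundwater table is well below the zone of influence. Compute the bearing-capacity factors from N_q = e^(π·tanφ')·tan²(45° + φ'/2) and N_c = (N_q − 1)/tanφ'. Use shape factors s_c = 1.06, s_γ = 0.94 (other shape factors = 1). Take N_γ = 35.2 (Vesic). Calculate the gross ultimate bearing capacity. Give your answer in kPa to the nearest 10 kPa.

tan33° = 0.6494, so N_q = e^(π×0.6494)·tan²(61.5°) = 7.692 × 3.392 = 26.09.
N_c = (26.09 − 1)/tan33° = 38.64.
Overburden at base level: q = 18.9 × 2.75 = 51.975 kPa.
Cohesion term c·N_c·s_c = 1 × 38.638 × 1.06 = 40.957 kPa; surcharge term q·N_q = 51.975 × 26.092 = 1356.1 kPa; self-weight term 0.5·γ·B·N_γ·s_γ = 0.5 × 18.9 × 1.9 × 35.2 × 0.94 = 594.1 kPa.
q_ult = 40.957 + 1356.1 + 594.1 = 1991.2 kPa.

q_ult ≈ 1990 kPa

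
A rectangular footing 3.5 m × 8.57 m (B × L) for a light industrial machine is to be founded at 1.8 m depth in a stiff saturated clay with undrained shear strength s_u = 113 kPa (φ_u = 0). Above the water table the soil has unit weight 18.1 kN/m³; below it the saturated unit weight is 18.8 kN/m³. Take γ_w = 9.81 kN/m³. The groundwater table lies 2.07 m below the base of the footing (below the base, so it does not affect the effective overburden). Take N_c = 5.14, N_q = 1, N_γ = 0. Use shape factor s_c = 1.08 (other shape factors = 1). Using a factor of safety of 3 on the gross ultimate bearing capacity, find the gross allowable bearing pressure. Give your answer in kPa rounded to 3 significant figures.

Overburden at base level: q = 18.1 × 1.8 = 32.58 kPa.
Cohesion term c·N_c·s_c = 113 × 5.14 × 1.08 = 627.29 kPa; surcharge term q·N_q = 32.58 × 1 = 32.58 kPa.
q_ult = 627.29 + 32.58 = 659.87 kPa.
q_all = 659.87 / 3 = 219.96 kPa.

q_all ≈ 220 kPa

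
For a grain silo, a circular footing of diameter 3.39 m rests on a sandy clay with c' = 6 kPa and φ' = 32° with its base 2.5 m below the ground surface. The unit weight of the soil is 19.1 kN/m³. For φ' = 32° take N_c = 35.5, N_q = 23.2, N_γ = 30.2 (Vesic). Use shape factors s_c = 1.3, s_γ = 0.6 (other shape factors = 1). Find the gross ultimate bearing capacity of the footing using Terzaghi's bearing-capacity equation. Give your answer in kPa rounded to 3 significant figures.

Effective surcharge at the founding depth q = γ·D_f = 19.1 × 2.5 = 47.75 kPa.
q_ult = c·N_c·s_c + q·N_q + 0.5·γ·B·N_γ·s_γ
     = 6 × 35.5 × 1.3 + 47.75 × 23.2 + 0.5 × 19.1 × 3.39 × 30.2 × 0.6
     = 276.9 + 1107.8 + 586.63 = 1971.3 kPa.

q_ult ≈ 1970 kPa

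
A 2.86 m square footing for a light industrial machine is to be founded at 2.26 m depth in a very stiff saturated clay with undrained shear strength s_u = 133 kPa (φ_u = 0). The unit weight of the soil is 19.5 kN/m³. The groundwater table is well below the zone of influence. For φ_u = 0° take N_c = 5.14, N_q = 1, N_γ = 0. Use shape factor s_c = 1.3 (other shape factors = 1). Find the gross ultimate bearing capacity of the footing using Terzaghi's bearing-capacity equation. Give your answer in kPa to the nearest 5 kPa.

q = γ·D_f = 19.5 × 2.26 = 44.07 kPa.
c·N_c·s_c = 133 × 5.14 × 1.3 = 888.71 kPa
q·N_q = 44.07 × 1 = 44.07 kPa
q_ult = 888.71 + 44.07 = 932.78 kPa.

q_ult ≈ 935 kPa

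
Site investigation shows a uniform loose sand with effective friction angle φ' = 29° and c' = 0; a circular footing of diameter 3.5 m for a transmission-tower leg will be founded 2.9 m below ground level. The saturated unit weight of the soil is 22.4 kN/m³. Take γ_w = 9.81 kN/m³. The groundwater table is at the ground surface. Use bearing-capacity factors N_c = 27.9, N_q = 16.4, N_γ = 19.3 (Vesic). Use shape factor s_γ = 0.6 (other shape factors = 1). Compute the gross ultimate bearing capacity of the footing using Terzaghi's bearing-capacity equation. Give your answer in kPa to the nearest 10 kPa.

q_ult ≈ 850 kPa

With the water table at the surface the whole profile is submerged: γ' = 22.4 − 9.81 = 12.59 kN/m³, so q = γ'·D_f = 36.511 kPa; the same γ' applies in the ½γBN_γ term.
q_ult = q·N_q + 0.5·γ·B·N_γ·s_γ
     = 36.511 × 16.4 + 0.5 × 12.59 × 3.5 × 19.3 × 0.6
     = 598.78 + 255.14 = 853.92 kPa.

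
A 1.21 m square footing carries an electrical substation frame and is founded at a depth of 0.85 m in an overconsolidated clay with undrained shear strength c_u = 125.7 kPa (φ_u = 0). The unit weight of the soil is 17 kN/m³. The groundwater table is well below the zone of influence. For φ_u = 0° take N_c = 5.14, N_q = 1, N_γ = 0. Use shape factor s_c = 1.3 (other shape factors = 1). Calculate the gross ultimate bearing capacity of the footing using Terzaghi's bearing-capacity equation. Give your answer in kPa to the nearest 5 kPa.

q_ult ≈ 855 kPa

q = γ·D_f = 17 × 0.85 = 14.45 kPa.
c·N_c·s_c = 125.7 × 5.14 × 1.3 = 839.93 kPa
q·N_q = 14.45 × 1 = 14.45 kPa
q_ult = 839.93 + 14.45 = 854.38 kPa.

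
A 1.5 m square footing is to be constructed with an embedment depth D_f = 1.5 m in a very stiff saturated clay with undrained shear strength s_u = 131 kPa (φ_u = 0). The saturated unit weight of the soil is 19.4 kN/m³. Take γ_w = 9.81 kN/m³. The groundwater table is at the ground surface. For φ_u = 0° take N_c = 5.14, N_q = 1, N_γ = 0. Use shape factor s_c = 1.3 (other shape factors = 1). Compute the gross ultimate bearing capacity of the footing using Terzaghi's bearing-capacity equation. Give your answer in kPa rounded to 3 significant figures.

q_ult ≈ 890 kPa

With the water table at the surface the whole profile is submerged: γ' = 19.4 − 9.81 = 9.59 kN/m³, so q = γ'·D_f = 14.385 kPa.
q_ult = c·N_c·s_c + q·N_q
     = 131 × 5.14 × 1.3 + 14.385 × 1
     = 875.34 + 14.385 = 889.73 kPa.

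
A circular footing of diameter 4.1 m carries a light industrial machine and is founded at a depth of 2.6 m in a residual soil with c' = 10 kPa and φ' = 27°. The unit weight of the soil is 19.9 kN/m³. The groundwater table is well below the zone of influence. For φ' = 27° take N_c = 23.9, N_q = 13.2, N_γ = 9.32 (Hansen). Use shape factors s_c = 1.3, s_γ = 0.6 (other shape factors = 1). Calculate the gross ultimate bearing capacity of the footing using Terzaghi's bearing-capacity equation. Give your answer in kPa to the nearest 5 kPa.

q_ult ≈ 1220 kPa

Overburden at base level: q = 19.9 × 2.6 = 51.74 kPa.
Cohesion term c·N_c·s_c = 10 × 23.9 × 1.3 = 310.7 kPa; surcharge term q·N_q = 51.74 × 13.2 = 682.97 kPa; self-weight term 0.5·γ·B·N_γ·s_γ = 0.5 × 19.9 × 4.1 × 9.32 × 0.6 = 228.13 kPa.
q_ult = 310.7 + 682.97 + 228.13 = 1221.8 kPa.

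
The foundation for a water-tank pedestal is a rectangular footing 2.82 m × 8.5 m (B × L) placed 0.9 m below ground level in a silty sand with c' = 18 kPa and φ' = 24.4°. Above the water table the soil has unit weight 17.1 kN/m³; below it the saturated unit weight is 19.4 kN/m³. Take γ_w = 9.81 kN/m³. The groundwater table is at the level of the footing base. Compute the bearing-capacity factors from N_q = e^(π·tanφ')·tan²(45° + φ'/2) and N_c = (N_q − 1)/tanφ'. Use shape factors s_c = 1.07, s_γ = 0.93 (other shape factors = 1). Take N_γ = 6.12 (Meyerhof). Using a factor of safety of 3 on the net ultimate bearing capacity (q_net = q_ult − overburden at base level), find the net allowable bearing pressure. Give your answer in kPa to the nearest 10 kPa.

N_q = e^(π·tan24.4°)·tan²(57.2°) = 10.01; N_c = (N_q − 1)/tanφ' = 19.87.
q = γ·D_f = 17.1 × 0.9 = 15.39 kPa.
For the ½γBN_γ term take γ' = 19.4 − 9.81 = 9.59 kN/m³ (soil below base is submerged).
c·N_c·s_c = 18 × 19.867 × 1.07 = 382.64 kPa
q·N_q = 15.39 × 10.012 = 154.09 kPa
0.5·γ·B·N_γ·s_γ = 0.5 × 9.59 × 2.82 × 6.12 × 0.93 = 76.961 kPa
q_ult = 382.64 + 154.09 + 76.961 = 613.68 kPa.
q_net = 613.68 − 15.39 = 598.29 kPa.
q_all(net) = 598.29 / 3 = 199.43 kPa.

q_all(net) ≈ 200 kPa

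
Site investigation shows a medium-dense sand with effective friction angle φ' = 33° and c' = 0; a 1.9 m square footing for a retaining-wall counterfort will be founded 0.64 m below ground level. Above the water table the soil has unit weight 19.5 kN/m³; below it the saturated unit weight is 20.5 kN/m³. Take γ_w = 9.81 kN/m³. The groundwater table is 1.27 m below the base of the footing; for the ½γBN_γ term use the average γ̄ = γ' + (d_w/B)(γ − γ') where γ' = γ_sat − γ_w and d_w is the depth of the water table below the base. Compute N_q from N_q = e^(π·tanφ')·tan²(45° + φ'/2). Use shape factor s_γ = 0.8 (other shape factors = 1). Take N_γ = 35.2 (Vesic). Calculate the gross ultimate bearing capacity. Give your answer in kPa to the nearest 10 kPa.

tan33° = 0.6494, so N_q = e^(π×0.6494)·tan²(61.5°) = 7.692 × 3.392 = 26.09.
q = γ·D_f = 19.5 × 0.64 = 12.48 kPa.
γ' = 10.69 kN/m³; averaging over the depth B below the base, γ̄ = γ' + (d_w/B)(γ − γ') = 16.579 kN/m³.
q·N_q = 12.48 × 26.092 = 325.63 kPa
0.5·γ·B·N_γ·s_γ = 0.5 × 16.579 × 1.9 × 35.2 × 0.8 = 443.52 kPa
q_ult = 325.63 + 443.52 = 769.14 kPa.

q_ult ≈ 770 kPa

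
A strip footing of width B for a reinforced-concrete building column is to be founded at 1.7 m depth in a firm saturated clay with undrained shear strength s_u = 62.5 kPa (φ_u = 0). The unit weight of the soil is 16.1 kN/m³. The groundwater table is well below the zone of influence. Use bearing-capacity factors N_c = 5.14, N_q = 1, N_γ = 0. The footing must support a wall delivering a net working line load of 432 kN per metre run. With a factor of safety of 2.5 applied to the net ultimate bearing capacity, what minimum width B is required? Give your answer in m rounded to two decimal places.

B = 3.36 m

Effective surcharge at the founding depth q = γ·D_f = 16.1 × 1.7 = 27.37 kPa.
q_ult = c·N_c + q·N_q
     = 62.5 × 5.14 + 27.37 × 1
     = 321.25 + 27.37 = 348.62 kPa.
For φ = 0 the ½γBN_γ term vanishes, so q_ult is independent of B. q_net = 348.62 − 27.37 = 321.25 kPa; q_all(net) = 321.25/2.5 = 128.5 kPa.
Required width B = w / q_all(net) = 432 / 128.5 = 3.362 m.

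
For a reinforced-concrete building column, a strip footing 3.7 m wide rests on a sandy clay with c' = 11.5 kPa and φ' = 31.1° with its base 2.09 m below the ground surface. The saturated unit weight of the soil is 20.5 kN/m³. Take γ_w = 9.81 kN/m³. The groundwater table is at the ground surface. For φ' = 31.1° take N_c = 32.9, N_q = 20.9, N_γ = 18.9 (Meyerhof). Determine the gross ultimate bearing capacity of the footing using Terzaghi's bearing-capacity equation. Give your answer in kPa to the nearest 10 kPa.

q_ult ≈ 1220 kPa

γ' = 20.5 − 9.81 = 10.69 kN/m³ (submerged throughout). q = 10.69 × 2.09 = 22.342 kPa; the same γ' applies in the ½γBN_γ term.
c·N_c = 11.5 × 32.9 = 378.35 kPa
q·N_q = 22.342 × 20.9 = 466.95 kPa
0.5·γ·B·N_γ = 0.5 × 10.69 × 3.7 × 18.9 = 373.78 kPa
q_ult = 378.35 + 466.95 + 373.78 = 1219.1 kPa.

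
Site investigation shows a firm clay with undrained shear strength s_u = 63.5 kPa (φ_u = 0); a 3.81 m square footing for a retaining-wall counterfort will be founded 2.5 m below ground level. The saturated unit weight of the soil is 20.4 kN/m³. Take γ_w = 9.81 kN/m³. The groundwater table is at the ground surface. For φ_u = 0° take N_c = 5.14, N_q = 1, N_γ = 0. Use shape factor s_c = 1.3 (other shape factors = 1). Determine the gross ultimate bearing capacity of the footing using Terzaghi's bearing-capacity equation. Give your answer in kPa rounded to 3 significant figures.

q_ult ≈ 451 kPa

Water table at ground surface, so effective unit weight γ' = 20.4 − 9.81 = 10.59 kN/m³ is used throughout; overburden q = 10.59 × 2.5 = 26.475 kPa.
Cohesion term c·N_c·s_c = 63.5 × 5.14 × 1.3 = 424.31 kPa; surcharge term q·N_q = 26.475 × 1 = 26.475 kPa.
q_ult = 424.31 + 26.475 = 450.78 kPa.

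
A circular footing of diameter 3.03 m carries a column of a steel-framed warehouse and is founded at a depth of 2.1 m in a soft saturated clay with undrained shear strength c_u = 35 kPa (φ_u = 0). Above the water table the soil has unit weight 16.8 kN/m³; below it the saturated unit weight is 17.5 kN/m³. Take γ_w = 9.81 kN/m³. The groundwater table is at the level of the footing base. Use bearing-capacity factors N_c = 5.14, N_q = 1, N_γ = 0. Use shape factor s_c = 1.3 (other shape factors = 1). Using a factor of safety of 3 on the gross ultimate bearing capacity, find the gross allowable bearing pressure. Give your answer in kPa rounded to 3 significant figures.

q_all ≈ 89.7 kPa

q = γ·D_f = 16.8 × 2.1 = 35.28 kPa.
c·N_c·s_c = 35 × 5.14 × 1.3 = 233.87 kPa
q·N_q = 35.28 × 1 = 35.28 kPa
q_ult = 233.87 + 35.28 = 269.15 kPa.
q_all = 269.15 / 3 = 89.717 kPa.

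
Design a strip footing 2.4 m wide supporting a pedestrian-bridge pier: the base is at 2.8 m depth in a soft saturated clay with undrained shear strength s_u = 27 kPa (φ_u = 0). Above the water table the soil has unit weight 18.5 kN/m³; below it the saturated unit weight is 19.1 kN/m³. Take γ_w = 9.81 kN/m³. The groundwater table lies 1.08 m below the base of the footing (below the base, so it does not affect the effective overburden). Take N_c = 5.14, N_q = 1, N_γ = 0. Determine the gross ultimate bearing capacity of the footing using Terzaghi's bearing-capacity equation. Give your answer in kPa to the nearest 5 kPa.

q_ult ≈ 190 kPa

q = γ·D_f = 18.5 × 2.8 = 51.8 kPa.
c·N_c = 27 × 5.14 = 138.78 kPa
q·N_q = 51.8 × 1 = 51.8 kPa
q_ult = 138.78 + 51.8 = 190.58 kPa.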